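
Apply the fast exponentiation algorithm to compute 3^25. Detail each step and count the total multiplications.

Computing 3^25 by squaring (build up from 3^1; each line after the first costs one multiplication):

3^1 = 3
3^2 = (3^1)^2 = 3^2 = 9
3^3 = 3 * 3^2 = 3 * 9 = 27
3^6 = (3^3)^2 = 27^2 = 729
3^12 = (3^6)^2 = 729^2 = 531441
3^24 = (3^12)^2 = 531441^2 = 282429536481
3^25 = 3 * 3^24 = 3 * 282429536481 = 847288609443

Result: 847288609443
Multiplications needed: 6 (6 lines after 3^1)

3^25 = 847288609443. Using exponentiation by squaring, this requires 6 multiplications. The key idea: if the exponent is even, square the half-power; if odd, multiply by the base once.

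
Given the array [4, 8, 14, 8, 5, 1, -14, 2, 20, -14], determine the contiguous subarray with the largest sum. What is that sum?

Using Kadane's algorithm on [4, 8, 14, 8, 5, 1, -14, 2, 20, -14]:

Scanning through the array:
Position 1 (value 8): max_ending_here = 12, max_so_far = 12
Position 2 (value 14): max_ending_here = 26, max_so_far = 26
Position 3 (value 8): max_ending_here = 34, max_so_far = 34
Position 4 (value 5): max_ending_here = 39, max_so_far = 39
Position 5 (value 1): max_ending_here = 40, max_so_far = 40
Position 6 (value -14): max_ending_here = 26, max_so_far = 40
Position 7 (value 2): max_ending_here = 28, max_so_far = 40
Position 8 (value 20): max_ending_here = 48, max_so_far = 48
Position 9 (value -14): max_ending_here = 34, max_so_far = 48

Maximum subarray: [4, 8, 14, 8, 5, 1, -14, 2, 20]
Maximum sum: 48

The maximum subarray is [4, 8, 14, 8, 5, 1, -14, 2, 20] with sum 48. This subarray runs from index 0 to index 8.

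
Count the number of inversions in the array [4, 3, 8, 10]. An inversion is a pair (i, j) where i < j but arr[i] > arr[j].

Finding inversions in [4, 3, 8, 10]:

(0, 1): arr[0]=4 > arr[1]=3

Total inversions: 1

The array has 1 inversion(s): (0,1). Each pair (i,j) satisfies i < j and arr[i] > arr[j].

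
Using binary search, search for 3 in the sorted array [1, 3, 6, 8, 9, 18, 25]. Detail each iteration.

Binary search for 3 in [1, 3, 6, 8, 9, 18, 25]:

lo=0, hi=6, mid=3, arr[mid]=8 -> 8 > 3, search left half
lo=0, hi=2, mid=1, arr[mid]=3 -> Found target at index 1!

Binary search finds 3 at index 1 after 2 comparisons. The search repeatedly halves the search space by comparing with the middle element.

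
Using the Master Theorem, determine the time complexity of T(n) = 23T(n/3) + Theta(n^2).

Master Theorem for T(n) = 23T(n/3) + O(n^2):

a = 23, b = 3, c = 2
log_b(a) = log_3(23) = 2.8540

Case 1: c = 2 < log_3(23) = 2.8540
T(n) = O(n^(log_3 23))

For T(n) = 23T(n/3) + O(n^2): log_3(23) = 2.8540. This is Case 1 of the Master Theorem (c < log_b(a), work dominated by leaves), giving O(n^(log_3 23)).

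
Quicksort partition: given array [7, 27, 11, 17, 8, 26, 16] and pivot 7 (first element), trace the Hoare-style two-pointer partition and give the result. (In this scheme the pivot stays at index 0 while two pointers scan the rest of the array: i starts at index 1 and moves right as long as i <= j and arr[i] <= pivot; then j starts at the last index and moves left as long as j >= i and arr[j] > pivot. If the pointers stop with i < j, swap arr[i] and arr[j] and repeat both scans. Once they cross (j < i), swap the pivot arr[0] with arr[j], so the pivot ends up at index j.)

Hoare-style two-pointer partition with pivot = 7:

Initial array: [7, 27, 11, 17, 8, 26, 16]

Pointers start at i = 1, j = 6.
i ends at 1, j ends at 0: the pointers have crossed (j < i), so scanning stops.

j = 0, so swapping arr[0] with arr[j] leaves the pivot at position 0: [7, 27, 11, 17, 8, 26, 16]
Pivot position: 0

After partitioning with pivot 7, the array becomes [7, 27, 11, 17, 8, 26, 16]. The pivot is placed at index 0. All elements to the left of the pivot are <= 7, and all elements to the right are > 7.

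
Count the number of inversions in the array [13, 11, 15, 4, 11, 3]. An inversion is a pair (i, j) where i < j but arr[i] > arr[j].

Finding inversions in [13, 11, 15, 4, 11, 3]:

(0, 1): arr[0]=13 > arr[1]=11
(0, 3): arr[0]=13 > arr[3]=4
(0, 4): arr[0]=13 > arr[4]=11
(0, 5): arr[0]=13 > arr[5]=3
(1, 3): arr[1]=11 > arr[3]=4
(1, 5): arr[1]=11 > arr[5]=3
(2, 3): arr[2]=15 > arr[3]=4
(2, 4): arr[2]=15 > arr[4]=11
(2, 5): arr[2]=15 > arr[5]=3
(3, 5): arr[3]=4 > arr[5]=3
(4, 5): arr[4]=11 > arr[5]=3

Total inversions: 11

The array has 11 inversion(s): (0,1), (0,3), (0,4), (0,5), (1,3), (1,5), (2,3), (2,4), (2,5), (3,5), (4,5). Each pair (i,j) satisfies i < j and arr[i] > arr[j].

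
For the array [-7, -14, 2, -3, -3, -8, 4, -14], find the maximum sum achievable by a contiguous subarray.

Using Kadane's algorithm on [-7, -14, 2, -3, -3, -8, 4, -14]:

Scanning through the array:
Position 1 (value -14): max_ending_here = -14, max_so_far = -7
Position 2 (value 2): max_ending_here = 2, max_so_far = 2
Position 3 (value -3): max_ending_here = -1, max_so_far = 2
Position 4 (value -3): max_ending_here = -3, max_so_far = 2
Position 5 (value -8): max_ending_here = -8, max_so_far = 2
Position 6 (value 4): max_ending_here = 4, max_so_far = 4
Position 7 (value -14): max_ending_here = -10, max_so_far = 4

Maximum subarray: [4]
Maximum sum: 4

The maximum subarray is [4] with sum 4. This subarray runs from index 6 to index 6.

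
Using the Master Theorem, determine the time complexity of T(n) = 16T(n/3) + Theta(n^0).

Master Theorem for T(n) = 16T(n/3) + O(n^0):

a = 16, b = 3, c = 0
log_b(a) = log_3(16) = 2.5237

Case 1: c = 0 < log_3(16) = 2.5237
T(n) = O(n^(log_3 16))

For T(n) = 16T(n/3) + O(n^0): log_3(16) = 2.5237. This is Case 1 of the Master Theorem (c < log_b(a), work dominated by leaves), giving O(n^(log_3 16)).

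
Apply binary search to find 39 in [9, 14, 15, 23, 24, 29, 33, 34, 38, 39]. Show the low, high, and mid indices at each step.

Binary search for 39 in [9, 14, 15, 23, 24, 29, 33, 34, 38, 39]:

lo=0, hi=9, mid=4, arr[mid]=24 -> 24 < 39, search right half
lo=5, hi=9, mid=7, arr[mid]=34 -> 34 < 39, search right half
lo=8, hi=9, mid=8, arr[mid]=38 -> 38 < 39, search right half
lo=9, hi=9, mid=9, arr[mid]=39 -> Found target at index 9!

Binary search finds 39 at index 9 after 4 comparisons. The search repeatedly halves the search space by comparing with the middle element.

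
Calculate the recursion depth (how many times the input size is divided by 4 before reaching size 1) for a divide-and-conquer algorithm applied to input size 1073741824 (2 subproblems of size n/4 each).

For divide and conquer with division factor 4:

Problem sizes at each level:
Level 0: 1073741824
Level 1: 268435456
Level 2: 67108864
Level 3: 16777216
Level 4: 4194304
Level 5: 1048576
Level 6: 262144
Level 7: 65536
Level 8: 16384
Level 9: 4096
Level 10: 1024
Level 11: 256
Level 12: 64
Level 13: 16
Level 14: 4
Level 15: 1

The root is level 0 and the size-1 base case is level 15 (the tree spans levels 0 through 15, i.e. 16 levels counting the root), so the depth is the number of divisions: log_4(1073741824) = 15

The recursion tree depth is log_4(1073741824) = 15. At each level, the problem size is divided by 4, so it takes 15 divisions to reduce to a base case of size 1. The algorithm makes 2 recursive calls at each level.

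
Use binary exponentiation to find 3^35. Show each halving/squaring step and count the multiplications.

Computing 3^35 by squaring (build up from 3^1; each line after the first costs one multiplication):

3^1 = 3
3^2 = (3^1)^2 = 3^2 = 9
3^4 = (3^2)^2 = 9^2 = 81
3^8 = (3^4)^2 = 81^2 = 6561
3^16 = (3^8)^2 = 6561^2 = 43046721
3^17 = 3 * 3^16 = 3 * 43046721 = 129140163
3^34 = (3^17)^2 = 129140163^2 = 16677181699666569
3^35 = 3 * 3^34 = 3 * 16677181699666569 = 50031545098999707

Result: 50031545098999707
Multiplications needed: 7 (7 lines after 3^1)

3^35 = 50031545098999707. Using exponentiation by squaring, this requires 7 multiplications. The key idea: if the exponent is even, square the half-power; if odd, multiply by the base once.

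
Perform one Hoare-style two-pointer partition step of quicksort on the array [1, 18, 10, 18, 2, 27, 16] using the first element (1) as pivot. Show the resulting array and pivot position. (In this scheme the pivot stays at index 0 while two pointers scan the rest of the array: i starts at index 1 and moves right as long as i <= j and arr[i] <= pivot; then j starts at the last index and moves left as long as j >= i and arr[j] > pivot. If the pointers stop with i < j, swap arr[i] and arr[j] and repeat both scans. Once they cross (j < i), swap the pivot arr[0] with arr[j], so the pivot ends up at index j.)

Hoare-style two-pointer partition with pivot = 1:

Initial array: [1, 18, 10, 18, 2, 27, 16]

Pointers start at i = 1, j = 6.
i ends at 1, j ends at 0: the pointers have crossed (j < i), so scanning stops.

j = 0, so swapping arr[0] with arr[j] leaves the pivot at position 0: [1, 18, 10, 18, 2, 27, 16]
Pivot position: 0

After partitioning with pivot 1, the array becomes [1, 18, 10, 18, 2, 27, 16]. The pivot is placed at index 0. All elements to the left of the pivot are <= 1, and all elements to the right are > 1.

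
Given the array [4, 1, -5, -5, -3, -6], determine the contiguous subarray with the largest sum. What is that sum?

Using Kadane's algorithm on [4, 1, -5, -5, -3, -6]:

Scanning through the array:
Position 1 (value 1): max_ending_here = 5, max_so_far = 5
Position 2 (value -5): max_ending_here = 0, max_so_far = 5
Position 3 (value -5): max_ending_here = -5, max_so_far = 5
Position 4 (value -3): max_ending_here = -3, max_so_far = 5
Position 5 (value -6): max_ending_here = -6, max_so_far = 5

Maximum subarray: [4, 1]
Maximum sum: 5

The maximum subarray is [4, 1] with sum 5. This subarray runs from index 0 to index 1.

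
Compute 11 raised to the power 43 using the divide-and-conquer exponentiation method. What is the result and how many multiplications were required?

Computing 11^43 by squaring (build up from 11^1; each line after the first costs one multiplication):

11^1 = 11
11^2 = (11^1)^2 = 11^2 = 121
11^4 = (11^2)^2 = 121^2 = 14641
11^5 = 11 * 11^4 = 11 * 14641 = 161051
11^10 = (11^5)^2 = 161051^2 = 25937424601
11^20 = (11^10)^2 = 25937424601^2 = 672749994932560009201
11^21 = 11 * 11^20 = 11 * 672749994932560009201 = 7400249944258160101211
11^42 = (11^21)^2 = 7400249944258160101211^2 = 54763699237492901685126120802225273763666521
11^43 = 11 * 11^42 = 11 * 54763699237492901685126120802225273763666521 = 602400691612421918536387328824478011400331731

Result: 602400691612421918536387328824478011400331731
Multiplications needed: 8 (8 lines after 11^1)

11^43 = 602400691612421918536387328824478011400331731. Using exponentiation by squaring, this requires 8 multiplications. The key idea: if the exponent is even, square the half-power; if odd, multiply by the base once.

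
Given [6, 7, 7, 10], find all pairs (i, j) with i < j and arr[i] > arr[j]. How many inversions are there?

Finding inversions in [6, 7, 7, 10]:


Total inversions: 0

The array has 0 inversions. It is already sorted.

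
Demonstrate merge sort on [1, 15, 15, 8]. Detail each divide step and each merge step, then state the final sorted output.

Merge sort trace:

Split: [1, 15, 15, 8] -> [1, 15] and [15, 8]
  Split: [1, 15] -> [1] and [15]
  Merge: [1] + [15] -> [1, 15]
  Split: [15, 8] -> [15] and [8]
  Merge: [15] + [8] -> [8, 15]
Merge: [1, 15] + [8, 15] -> [1, 8, 15, 15]

Final sorted array: [1, 8, 15, 15]

The merge sort proceeds by recursively splitting the array and merging sorted halves.
After all merges, the sorted array is [1, 8, 15, 15].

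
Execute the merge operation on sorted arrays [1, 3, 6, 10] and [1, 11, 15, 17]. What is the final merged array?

Merging process:

Compare 1 vs 1: take 1 from left. Merged: [1]
Compare 3 vs 1: take 1 from right. Merged: [1, 1]
Compare 3 vs 11: take 3 from left. Merged: [1, 1, 3]
Compare 6 vs 11: take 6 from left. Merged: [1, 1, 3, 6]
Compare 10 vs 11: take 10 from left. Merged: [1, 1, 3, 6, 10]
Append remaining from right: [11, 15, 17]. Merged: [1, 1, 3, 6, 10, 11, 15, 17]

Final merged array: [1, 1, 3, 6, 10, 11, 15, 17]
Total comparisons: 5

The merged array is [1, 1, 3, 6, 10, 11, 15, 17], requiring 5 comparisons. The merge step runs in O(n) time where n is the total number of elements.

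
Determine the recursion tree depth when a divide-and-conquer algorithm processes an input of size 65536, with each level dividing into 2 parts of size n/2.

For divide and conquer with division factor 2:

Problem sizes at each level:
Level 0: 65536
Level 1: 32768
Level 2: 16384
Level 3: 8192
Level 4: 4096
Level 5: 2048
Level 6: 1024
Level 7: 512
Level 8: 256
Level 9: 128
Level 10: 64
Level 11: 32
Level 12: 16
Level 13: 8
Level 14: 4
Level 15: 2
Level 16: 1

The root is level 0 and the size-1 base case is level 16 (the tree spans levels 0 through 16, i.e. 17 levels counting the root), so the depth is the number of divisions: log_2(65536) = 16

The recursion tree depth is log_2(65536) = 16. At each level, the problem size is divided by 2, so it takes 16 divisions to reduce to a base case of size 1. The algorithm makes 2 recursive calls at each level.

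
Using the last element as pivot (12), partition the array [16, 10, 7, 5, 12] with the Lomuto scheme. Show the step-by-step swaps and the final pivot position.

Lomuto partition with pivot = 12:

Initial array: [16, 10, 7, 5, 12]

arr[0]=16 > 12: no swap
arr[1]=10 <= 12: swap with position 0, array becomes [10, 16, 7, 5, 12]
arr[2]=7 <= 12: swap with position 1, array becomes [10, 7, 16, 5, 12]
arr[3]=5 <= 12: swap with position 2, array becomes [10, 7, 5, 16, 12]

Place pivot at position 3: [10, 7, 5, 12, 16]
Pivot position: 3

After partitioning with pivot 12, the array becomes [10, 7, 5, 12, 16]. The pivot is placed at index 3. All elements to the left of the pivot are <= 12, and all elements to the right are > 12.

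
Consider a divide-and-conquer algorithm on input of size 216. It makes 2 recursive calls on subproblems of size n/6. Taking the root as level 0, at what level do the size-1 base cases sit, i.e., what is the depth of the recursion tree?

For divide and conquer with division factor 6:

Problem sizes at each level:
Level 0: 216
Level 1: 36
Level 2: 6
Level 3: 1

The root is level 0 and the size-1 base case is level 3 (the tree spans levels 0 through 3, i.e. 4 levels counting the root), so the depth is the number of divisions: log_6(216) = 3

The recursion tree depth is log_6(216) = 3. At each level, the problem size is divided by 6, so it takes 3 divisions to reduce to a base case of size 1. The algorithm makes 2 recursive calls at each level.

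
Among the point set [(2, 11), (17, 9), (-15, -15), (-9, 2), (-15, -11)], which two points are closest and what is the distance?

Computing all pairwise distances among 5 points:

d((2, 11), (17, 9)) = 15.1327
d((2, 11), (-15, -15)) = 31.0644
d((2, 11), (-9, 2)) = 14.2127
d((2, 11), (-15, -11)) = 27.8029
d((17, 9), (-15, -15)) = 40.0
d((17, 9), (-9, 2)) = 26.9258
d((17, 9), (-15, -11)) = 37.7359
d((-15, -15), (-9, 2)) = 18.0278
d((-15, -15), (-15, -11)) = 4.0 <-- minimum
d((-9, 2), (-15, -11)) = 14.3178

Closest pair: (-15, -15) and (-15, -11) with distance 4.0

The closest pair is (-15, -15) and (-15, -11) with Euclidean distance 4.0. For 5 points, brute-force pairwise comparison is shown above. For large n, the divide-and-conquer algorithm (sort by x, recurse on halves, check the dividing strip) achieves O(n log n).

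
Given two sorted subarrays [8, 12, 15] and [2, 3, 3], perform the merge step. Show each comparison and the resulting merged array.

Merging process:

Compare 8 vs 2: take 2 from right. Merged: [2]
Compare 8 vs 3: take 3 from right. Merged: [2, 3]
Compare 8 vs 3: take 3 from right. Merged: [2, 3, 3]
Append remaining from left: [8, 12, 15]. Merged: [2, 3, 3, 8, 12, 15]

Final merged array: [2, 3, 3, 8, 12, 15]
Total comparisons: 3

The merged array is [2, 3, 3, 8, 12, 15], requiring 3 comparisons. The merge step runs in O(n) time where n is the total number of elements.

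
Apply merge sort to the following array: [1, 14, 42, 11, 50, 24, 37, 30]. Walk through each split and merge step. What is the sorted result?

Merge sort trace:

Split: [1, 14, 42, 11, 50, 24, 37, 30] -> [1, 14, 42, 11] and [50, 24, 37, 30]
  Split: [1, 14, 42, 11] -> [1, 14] and [42, 11]
    Split: [1, 14] -> [1] and [14]
    Merge: [1] + [14] -> [1, 14]
    Split: [42, 11] -> [42] and [11]
    Merge: [42] + [11] -> [11, 42]
  Merge: [1, 14] + [11, 42] -> [1, 11, 14, 42]
  Split: [50, 24, 37, 30] -> [50, 24] and [37, 30]
    Split: [50, 24] -> [50] and [24]
    Merge: [50] + [24] -> [24, 50]
    Split: [37, 30] -> [37] and [30]
    Merge: [37] + [30] -> [30, 37]
  Merge: [24, 50] + [30, 37] -> [24, 30, 37, 50]
Merge: [1, 11, 14, 42] + [24, 30, 37, 50] -> [1, 11, 14, 24, 30, 37, 42, 50]

Final sorted array: [1, 11, 14, 24, 30, 37, 42, 50]

The merge sort proceeds by recursively splitting the array and merging sorted halves.
After all merges, the sorted array is [1, 11, 14, 24, 30, 37, 42, 50].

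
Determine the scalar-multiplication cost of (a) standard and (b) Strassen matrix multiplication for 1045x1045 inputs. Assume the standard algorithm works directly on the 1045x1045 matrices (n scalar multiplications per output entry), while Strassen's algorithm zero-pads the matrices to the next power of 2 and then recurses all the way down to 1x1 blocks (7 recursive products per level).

Matrix multiplication for 1045x1045 matrices:

Strassen's algorithm requires power-of-2 dimensions. Pad 1045x1045 to 2048x2048 (next power of 2).

Standard algorithm: 1045^3 = 1141166125 multiplications
Strassen's algorithm: 7^(log2(2048)) = 7^11 = 1977326743 multiplications
Difference: 1141166125 - 1977326743 = -836160618 (Strassen uses MORE here due to padding overhead — for small or just-over-power-of-2 n, padding can outweigh the per-level savings)

Standard: 1141166125 multiplications (1045^3). Strassen: 1977326743 multiplications (7^11, after padding to 2048x2048). Strassen reduces 8 recursive multiplications to 7 at each level.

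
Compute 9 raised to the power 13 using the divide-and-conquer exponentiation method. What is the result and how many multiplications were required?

Computing 9^13 by squaring (build up from 9^1; each line after the first costs one multiplication):

9^1 = 9
9^2 = (9^1)^2 = 9^2 = 81
9^3 = 9 * 9^2 = 9 * 81 = 729
9^6 = (9^3)^2 = 729^2 = 531441
9^12 = (9^6)^2 = 531441^2 = 282429536481
9^13 = 9 * 9^12 = 9 * 282429536481 = 2541865828329

Result: 2541865828329
Multiplications needed: 5 (5 lines after 9^1)

9^13 = 2541865828329. Using exponentiation by squaring, this requires 5 multiplications. The key idea: if the exponent is even, square the half-power; if odd, multiply by the base once.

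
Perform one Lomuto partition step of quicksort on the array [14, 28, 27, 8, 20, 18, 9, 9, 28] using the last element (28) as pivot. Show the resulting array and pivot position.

Lomuto partition with pivot = 28:

Initial array: [14, 28, 27, 8, 20, 18, 9, 9, 28]

arr[0]=14 <= 28: swap with position 0, array becomes [14, 28, 27, 8, 20, 18, 9, 9, 28]
arr[1]=28 <= 28: swap with position 1, array becomes [14, 28, 27, 8, 20, 18, 9, 9, 28]
arr[2]=27 <= 28: swap with position 2, array becomes [14, 28, 27, 8, 20, 18, 9, 9, 28]
arr[3]=8 <= 28: swap with position 3, array becomes [14, 28, 27, 8, 20, 18, 9, 9, 28]
arr[4]=20 <= 28: swap with position 4, array becomes [14, 28, 27, 8, 20, 18, 9, 9, 28]
arr[5]=18 <= 28: swap with position 5, array becomes [14, 28, 27, 8, 20, 18, 9, 9, 28]
arr[6]=9 <= 28: swap with position 6, array becomes [14, 28, 27, 8, 20, 18, 9, 9, 28]
arr[7]=9 <= 28: swap with position 7, array becomes [14, 28, 27, 8, 20, 18, 9, 9, 28]

Place pivot at position 8: [14, 28, 27, 8, 20, 18, 9, 9, 28]
Pivot position: 8

After partitioning with pivot 28, the array becomes [14, 28, 27, 8, 20, 18, 9, 9, 28]. The pivot is placed at index 8. All elements to the left of the pivot are <= 28, and all elements to the right are > 28.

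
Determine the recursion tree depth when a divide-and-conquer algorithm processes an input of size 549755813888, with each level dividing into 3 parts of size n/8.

For divide and conquer with division factor 8:

Problem sizes at each level:
Level 0: 549755813888
Level 1: 68719476736
Level 2: 8589934592
Level 3: 1073741824
Level 4: 134217728
Level 5: 16777216
Level 6: 2097152
Level 7: 262144
Level 8: 32768
Level 9: 4096
Level 10: 512
Level 11: 64
Level 12: 8
Level 13: 1

The root is level 0 and the size-1 base case is level 13 (the tree spans levels 0 through 13, i.e. 14 levels counting the root), so the depth is the number of divisions: log_8(549755813888) = 13

The recursion tree depth is log_8(549755813888) = 13. At each level, the problem size is divided by 8, so it takes 13 divisions to reduce to a base case of size 1. The algorithm makes 3 recursive calls at each level.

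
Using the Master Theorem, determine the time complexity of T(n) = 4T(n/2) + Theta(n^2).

Master Theorem for T(n) = 4T(n/2) + O(n^2):

a = 4, b = 2, c = 2
log_b(a) = log_2(4) = 2.0000

Case 2: c = 2 = log_2(4) = 2.0000
T(n) = O(n^2 log n) = O(n^2 log n)

For T(n) = 4T(n/2) + O(n^2): log_2(4) = 2.0000. This is Case 2 of the Master Theorem (c = log_b(a), equal work at all levels), giving O(n^2 log n).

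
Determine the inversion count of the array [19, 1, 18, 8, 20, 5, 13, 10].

Finding inversions in [19, 1, 18, 8, 20, 5, 13, 10]:

(0, 1): arr[0]=19 > arr[1]=1
(0, 2): arr[0]=19 > arr[2]=18
(0, 3): arr[0]=19 > arr[3]=8
(0, 5): arr[0]=19 > arr[5]=5
(0, 6): arr[0]=19 > arr[6]=13
(0, 7): arr[0]=19 > arr[7]=10
(2, 3): arr[2]=18 > arr[3]=8
(2, 5): arr[2]=18 > arr[5]=5
(2, 6): arr[2]=18 > arr[6]=13
(2, 7): arr[2]=18 > arr[7]=10
(3, 5): arr[3]=8 > arr[5]=5
(4, 5): arr[4]=20 > arr[5]=5
(4, 6): arr[4]=20 > arr[6]=13
(4, 7): arr[4]=20 > arr[7]=10
(6, 7): arr[6]=13 > arr[7]=10

Total inversions: 15

The array has 15 inversion(s): (0,1), (0,2), (0,3), (0,5), (0,6), (0,7), (2,3), (2,5), (2,6), (2,7), (3,5), (4,5), (4,6), (4,7), (6,7). Each pair (i,j) satisfies i < j and arr[i] > arr[j].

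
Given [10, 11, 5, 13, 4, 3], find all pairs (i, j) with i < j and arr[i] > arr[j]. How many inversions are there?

Finding inversions in [10, 11, 5, 13, 4, 3]:

(0, 2): arr[0]=10 > arr[2]=5
(0, 4): arr[0]=10 > arr[4]=4
(0, 5): arr[0]=10 > arr[5]=3
(1, 2): arr[1]=11 > arr[2]=5
(1, 4): arr[1]=11 > arr[4]=4
(1, 5): arr[1]=11 > arr[5]=3
(2, 4): arr[2]=5 > arr[4]=4
(2, 5): arr[2]=5 > arr[5]=3
(3, 4): arr[3]=13 > arr[4]=4
(3, 5): arr[3]=13 > arr[5]=3
(4, 5): arr[4]=4 > arr[5]=3

Total inversions: 11

The array has 11 inversion(s): (0,2), (0,4), (0,5), (1,2), (1,4), (1,5), (2,4), (2,5), (3,4), (3,5), (4,5). Each pair (i,j) satisfies i < j and arr[i] > arr[j].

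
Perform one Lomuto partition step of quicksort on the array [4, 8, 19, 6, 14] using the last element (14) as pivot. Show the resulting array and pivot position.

Lomuto partition with pivot = 14:

Initial array: [4, 8, 19, 6, 14]

arr[0]=4 <= 14: swap with position 0, array becomes [4, 8, 19, 6, 14]
arr[1]=8 <= 14: swap with position 1, array becomes [4, 8, 19, 6, 14]
arr[2]=19 > 14: no swap
arr[3]=6 <= 14: swap with position 2, array becomes [4, 8, 6, 19, 14]

Place pivot at position 3: [4, 8, 6, 14, 19]
Pivot position: 3

After partitioning with pivot 14, the array becomes [4, 8, 6, 14, 19]. The pivot is placed at index 3. All elements to the left of the pivot are <= 14, and all elements to the right are > 14.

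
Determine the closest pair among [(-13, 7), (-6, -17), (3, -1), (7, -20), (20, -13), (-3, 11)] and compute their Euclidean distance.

Computing all pairwise distances among 6 points:

d((-13, 7), (-6, -17)) = 25.0
d((-13, 7), (3, -1)) = 17.8885
d((-13, 7), (7, -20)) = 33.6006
d((-13, 7), (20, -13)) = 38.5876
d((-13, 7), (-3, 11)) = 10.7703 <-- minimum
d((-6, -17), (3, -1)) = 18.3576
d((-6, -17), (7, -20)) = 13.3417
d((-6, -17), (20, -13)) = 26.3059
d((-6, -17), (-3, 11)) = 28.1603
d((3, -1), (7, -20)) = 19.4165
d((3, -1), (20, -13)) = 20.8087
d((3, -1), (-3, 11)) = 13.4164
d((7, -20), (20, -13)) = 14.7648
d((7, -20), (-3, 11)) = 32.573
d((20, -13), (-3, 11)) = 33.2415

Closest pair: (-13, 7) and (-3, 11) with distance 10.7703

The closest pair is (-13, 7) and (-3, 11) with Euclidean distance 10.7703. For 6 points, brute-force pairwise comparison is shown above. For large n, the divide-and-conquer algorithm (sort by x, recurse on halves, check the dividing strip) achieves O(n log n).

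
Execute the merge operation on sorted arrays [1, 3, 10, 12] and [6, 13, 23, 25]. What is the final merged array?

Merging process:

Compare 1 vs 6: take 1 from left. Merged: [1]
Compare 3 vs 6: take 3 from left. Merged: [1, 3]
Compare 10 vs 6: take 6 from right. Merged: [1, 3, 6]
Compare 10 vs 13: take 10 from left. Merged: [1, 3, 6, 10]
Compare 12 vs 13: take 12 from left. Merged: [1, 3, 6, 10, 12]
Append remaining from right: [13, 23, 25]. Merged: [1, 3, 6, 10, 12, 13, 23, 25]

Final merged array: [1, 3, 6, 10, 12, 13, 23, 25]
Total comparisons: 5

The merged array is [1, 3, 6, 10, 12, 13, 23, 25], requiring 5 comparisons. The merge step runs in O(n) time where n is the total number of elements.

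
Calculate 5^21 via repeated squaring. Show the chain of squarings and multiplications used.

Computing 5^21 by squaring (build up from 5^1; each line after the first costs one multiplication):

5^1 = 5
5^2 = (5^1)^2 = 5^2 = 25
5^4 = (5^2)^2 = 25^2 = 625
5^5 = 5 * 5^4 = 5 * 625 = 3125
5^10 = (5^5)^2 = 3125^2 = 9765625
5^20 = (5^10)^2 = 9765625^2 = 95367431640625
5^21 = 5 * 5^20 = 5 * 95367431640625 = 476837158203125

Result: 476837158203125
Multiplications needed: 6 (6 lines after 5^1)

5^21 = 476837158203125. Using exponentiation by squaring, this requires 6 multiplications. The key idea: if the exponent is even, square the half-power; if odd, multiply by the base once.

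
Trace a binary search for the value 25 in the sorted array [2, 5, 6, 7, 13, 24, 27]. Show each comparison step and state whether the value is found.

Binary search for 25 in [2, 5, 6, 7, 13, 24, 27]:

lo=0, hi=6, mid=3, arr[mid]=7 -> 7 < 25, search right half
lo=4, hi=6, mid=5, arr[mid]=24 -> 24 < 25, search right half
lo=6, hi=6, mid=6, arr[mid]=27 -> 27 > 25, search left half
lo=6 > hi=5, target 25 not found

Binary search determines that 25 is not in the array after 3 comparisons. The search space was exhausted without finding the target.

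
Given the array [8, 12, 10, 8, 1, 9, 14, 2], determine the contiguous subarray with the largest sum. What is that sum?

Using Kadane's algorithm on [8, 12, 10, 8, 1, 9, 14, 2]:

Scanning through the array:
Position 1 (value 12): max_ending_here = 20, max_so_far = 20
Position 2 (value 10): max_ending_here = 30, max_so_far = 30
Position 3 (value 8): max_ending_here = 38, max_so_far = 38
Position 4 (value 1): max_ending_here = 39, max_so_far = 39
Position 5 (value 9): max_ending_here = 48, max_so_far = 48
Position 6 (value 14): max_ending_here = 62, max_so_far = 62
Position 7 (value 2): max_ending_here = 64, max_so_far = 64

Maximum subarray: [8, 12, 10, 8, 1, 9, 14, 2]
Maximum sum: 64

The maximum subarray is [8, 12, 10, 8, 1, 9, 14, 2] with sum 64. This subarray runs from index 0 to index 7.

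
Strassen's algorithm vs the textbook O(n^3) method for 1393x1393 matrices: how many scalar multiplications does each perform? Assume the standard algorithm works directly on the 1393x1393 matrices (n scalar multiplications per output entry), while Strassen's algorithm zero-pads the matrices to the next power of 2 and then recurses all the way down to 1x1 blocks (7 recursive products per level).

Matrix multiplication for 1393x1393 matrices:

Strassen's algorithm requires power-of-2 dimensions. Pad 1393x1393 to 2048x2048 (next power of 2).

Standard algorithm: 1393^3 = 2703045457 multiplications
Strassen's algorithm: 7^(log2(2048)) = 7^11 = 1977326743 multiplications
Savings: 2703045457 - 1977326743 = 725718714 multiplications

Standard: 2703045457 multiplications (1393^3). Strassen: 1977326743 multiplications (7^11, after padding to 2048x2048). Strassen reduces 8 recursive multiplications to 7 at each level.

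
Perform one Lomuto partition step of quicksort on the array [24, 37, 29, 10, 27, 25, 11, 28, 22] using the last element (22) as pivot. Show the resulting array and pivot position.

Lomuto partition with pivot = 22:

Initial array: [24, 37, 29, 10, 27, 25, 11, 28, 22]

arr[0]=24 > 22: no swap
arr[1]=37 > 22: no swap
arr[2]=29 > 22: no swap
arr[3]=10 <= 22: swap with position 0, array becomes [10, 37, 29, 24, 27, 25, 11, 28, 22]
arr[4]=27 > 22: no swap
arr[5]=25 > 22: no swap
arr[6]=11 <= 22: swap with position 1, array becomes [10, 11, 29, 24, 27, 25, 37, 28, 22]
arr[7]=28 > 22: no swap

Place pivot at position 2: [10, 11, 22, 24, 27, 25, 37, 28, 29]
Pivot position: 2

After partitioning with pivot 22, the array becomes [10, 11, 22, 24, 27, 25, 37, 28, 29]. The pivot is placed at index 2. All elements to the left of the pivot are <= 22, and all elements to the right are > 22.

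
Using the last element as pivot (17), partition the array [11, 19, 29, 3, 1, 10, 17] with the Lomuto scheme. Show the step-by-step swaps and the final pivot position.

Lomuto partition with pivot = 17:

Initial array: [11, 19, 29, 3, 1, 10, 17]

arr[0]=11 <= 17: swap with position 0, array becomes [11, 19, 29, 3, 1, 10, 17]
arr[1]=19 > 17: no swap
arr[2]=29 > 17: no swap
arr[3]=3 <= 17: swap with position 1, array becomes [11, 3, 29, 19, 1, 10, 17]
arr[4]=1 <= 17: swap with position 2, array becomes [11, 3, 1, 19, 29, 10, 17]
arr[5]=10 <= 17: swap with position 3, array becomes [11, 3, 1, 10, 29, 19, 17]

Place pivot at position 4: [11, 3, 1, 10, 17, 19, 29]
Pivot position: 4

After partitioning with pivot 17, the array becomes [11, 3, 1, 10, 17, 19, 29]. The pivot is placed at index 4. All elements to the left of the pivot are <= 17, and all elements to the right are > 17.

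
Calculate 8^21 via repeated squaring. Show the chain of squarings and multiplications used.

Computing 8^21 by squaring (build up from 8^1; each line after the first costs one multiplication):

8^1 = 8
8^2 = (8^1)^2 = 8^2 = 64
8^4 = (8^2)^2 = 64^2 = 4096
8^5 = 8 * 8^4 = 8 * 4096 = 32768
8^10 = (8^5)^2 = 32768^2 = 1073741824
8^20 = (8^10)^2 = 1073741824^2 = 1152921504606846976
8^21 = 8 * 8^20 = 8 * 1152921504606846976 = 9223372036854775808

Result: 9223372036854775808
Multiplications needed: 6 (6 lines after 8^1)

8^21 = 9223372036854775808. Using exponentiation by squaring, this requires 6 multiplications. The key idea: if the exponent is even, square the half-power; if odd, multiply by the base once.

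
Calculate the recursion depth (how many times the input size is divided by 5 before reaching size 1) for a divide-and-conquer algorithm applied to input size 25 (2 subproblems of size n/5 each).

For divide and conquer with division factor 5:

Problem sizes at each level:
Level 0: 25
Level 1: 5
Level 2: 1

The root is level 0 and the size-1 base case is level 2 (the tree spans levels 0 through 2, i.e. 3 levels counting the root), so the depth is the number of divisions: log_5(25) = 2

The recursion tree depth is log_5(25) = 2. At each level, the problem size is divided by 5, so it takes 2 divisions to reduce to a base case of size 1. The algorithm makes 2 recursive calls at each level.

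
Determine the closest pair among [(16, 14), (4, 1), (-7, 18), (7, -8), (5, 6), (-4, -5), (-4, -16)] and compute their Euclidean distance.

Computing all pairwise distances among 7 points:

d((16, 14), (4, 1)) = 17.6918
d((16, 14), (-7, 18)) = 23.3452
d((16, 14), (7, -8)) = 23.7697
d((16, 14), (5, 6)) = 13.6015
d((16, 14), (-4, -5)) = 27.5862
d((16, 14), (-4, -16)) = 36.0555
d((4, 1), (-7, 18)) = 20.2485
d((4, 1), (7, -8)) = 9.4868
d((4, 1), (5, 6)) = 5.099 <-- minimum
d((4, 1), (-4, -5)) = 10.0
d((4, 1), (-4, -16)) = 18.7883
d((-7, 18), (7, -8)) = 29.5296
d((-7, 18), (5, 6)) = 16.9706
d((-7, 18), (-4, -5)) = 23.1948
d((-7, 18), (-4, -16)) = 34.1321
d((7, -8), (5, 6)) = 14.1421
d((7, -8), (-4, -5)) = 11.4018
d((7, -8), (-4, -16)) = 13.6015
d((5, 6), (-4, -5)) = 14.2127
d((5, 6), (-4, -16)) = 23.7697
d((-4, -5), (-4, -16)) = 11.0

Closest pair: (4, 1) and (5, 6) with distance 5.099

The closest pair is (4, 1) and (5, 6) with Euclidean distance 5.099. For 7 points, brute-force pairwise comparison is shown above. For large n, the divide-and-conquer algorithm (sort by x, recurse on halves, check the dividing strip) achieves O(n log n).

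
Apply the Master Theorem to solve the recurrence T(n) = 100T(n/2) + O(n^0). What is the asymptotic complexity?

Master Theorem for T(n) = 100T(n/2) + O(n^0):

a = 100, b = 2, c = 0
log_b(a) = log_2(100) = 6.6439

Case 1: c = 0 < log_2(100) = 6.6439
T(n) = O(n^(log_2 100))

For T(n) = 100T(n/2) + O(n^0): log_2(100) = 6.6439. This is Case 1 of the Master Theorem (c < log_b(a), work dominated by leaves), giving O(n^(log_2 100)).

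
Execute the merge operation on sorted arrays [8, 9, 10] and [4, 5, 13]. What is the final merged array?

Merging process:

Compare 8 vs 4: take 4 from right. Merged: [4]
Compare 8 vs 5: take 5 from right. Merged: [4, 5]
Compare 8 vs 13: take 8 from left. Merged: [4, 5, 8]
Compare 9 vs 13: take 9 from left. Merged: [4, 5, 8, 9]
Compare 10 vs 13: take 10 from left. Merged: [4, 5, 8, 9, 10]
Append remaining from right: [13]. Merged: [4, 5, 8, 9, 10, 13]

Final merged array: [4, 5, 8, 9, 10, 13]
Total comparisons: 5

The merged array is [4, 5, 8, 9, 10, 13], requiring 5 comparisons. The merge step runs in O(n) time where n is the total number of elements.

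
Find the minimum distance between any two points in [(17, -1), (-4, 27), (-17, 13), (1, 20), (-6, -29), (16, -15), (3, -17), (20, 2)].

Computing all pairwise distances among 8 points:

d((17, -1), (-4, 27)) = 35.0
d((17, -1), (-17, 13)) = 36.7696
d((17, -1), (1, 20)) = 26.4008
d((17, -1), (-6, -29)) = 36.2353
d((17, -1), (16, -15)) = 14.0357
d((17, -1), (3, -17)) = 21.2603
d((17, -1), (20, 2)) = 4.2426 <-- minimum
d((-4, 27), (-17, 13)) = 19.105
d((-4, 27), (1, 20)) = 8.6023
d((-4, 27), (-6, -29)) = 56.0357
d((-4, 27), (16, -15)) = 46.5188
d((-4, 27), (3, -17)) = 44.5533
d((-4, 27), (20, 2)) = 34.6554
d((-17, 13), (1, 20)) = 19.3132
d((-17, 13), (-6, -29)) = 43.4166
d((-17, 13), (16, -15)) = 43.2782
d((-17, 13), (3, -17)) = 36.0555
d((-17, 13), (20, 2)) = 38.6005
d((1, 20), (-6, -29)) = 49.4975
d((1, 20), (16, -15)) = 38.0789
d((1, 20), (3, -17)) = 37.054
d((1, 20), (20, 2)) = 26.1725
d((-6, -29), (16, -15)) = 26.0768
d((-6, -29), (3, -17)) = 15.0
d((-6, -29), (20, 2)) = 40.4599
d((16, -15), (3, -17)) = 13.1529
d((16, -15), (20, 2)) = 17.4642
d((3, -17), (20, 2)) = 25.4951

Closest pair: (17, -1) and (20, 2) with distance 4.2426

The closest pair is (17, -1) and (20, 2) with Euclidean distance 4.2426. For 8 points, brute-force pairwise comparison is shown above. For large n, the divide-and-conquer algorithm (sort by x, recurse on halves, check the dividing strip) achieves O(n log n).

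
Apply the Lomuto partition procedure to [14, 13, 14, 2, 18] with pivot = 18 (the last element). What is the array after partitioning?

Lomuto partition with pivot = 18:

Initial array: [14, 13, 14, 2, 18]

arr[0]=14 <= 18: swap with position 0, array becomes [14, 13, 14, 2, 18]
arr[1]=13 <= 18: swap with position 1, array becomes [14, 13, 14, 2, 18]
arr[2]=14 <= 18: swap with position 2, array becomes [14, 13, 14, 2, 18]
arr[3]=2 <= 18: swap with position 3, array becomes [14, 13, 14, 2, 18]

Place pivot at position 4: [14, 13, 14, 2, 18]
Pivot position: 4

After partitioning with pivot 18, the array becomes [14, 13, 14, 2, 18]. The pivot is placed at index 4. All elements to the left of the pivot are <= 18, and all elements to the right are > 18.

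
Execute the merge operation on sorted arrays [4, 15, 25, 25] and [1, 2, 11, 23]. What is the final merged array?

Merging process:

Compare 4 vs 1: take 1 from right. Merged: [1]
Compare 4 vs 2: take 2 from right. Merged: [1, 2]
Compare 4 vs 11: take 4 from left. Merged: [1, 2, 4]
Compare 15 vs 11: take 11 from right. Merged: [1, 2, 4, 11]
Compare 15 vs 23: take 15 from left. Merged: [1, 2, 4, 11, 15]
Compare 25 vs 23: take 23 from right. Merged: [1, 2, 4, 11, 15, 23]
Append remaining from left: [25, 25]. Merged: [1, 2, 4, 11, 15, 23, 25, 25]

Final merged array: [1, 2, 4, 11, 15, 23, 25, 25]
Total comparisons: 6

The merged array is [1, 2, 4, 11, 15, 23, 25, 25], requiring 6 comparisons. The merge step runs in O(n) time where n is the total number of elements.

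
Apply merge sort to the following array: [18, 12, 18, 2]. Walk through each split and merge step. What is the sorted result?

Merge sort trace:

Split: [18, 12, 18, 2] -> [18, 12] and [18, 2]
  Split: [18, 12] -> [18] and [12]
  Merge: [18] + [12] -> [12, 18]
  Split: [18, 2] -> [18] and [2]
  Merge: [18] + [2] -> [2, 18]
Merge: [12, 18] + [2, 18] -> [2, 12, 18, 18]

Final sorted array: [2, 12, 18, 18]

The merge sort proceeds by recursively splitting the array and merging sorted halves.
After all merges, the sorted array is [2, 12, 18, 18].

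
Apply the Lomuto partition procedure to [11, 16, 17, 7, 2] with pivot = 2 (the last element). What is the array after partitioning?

Lomuto partition with pivot = 2:

Initial array: [11, 16, 17, 7, 2]

arr[0]=11 > 2: no swap
arr[1]=16 > 2: no swap
arr[2]=17 > 2: no swap
arr[3]=7 > 2: no swap

Place pivot at position 0: [2, 16, 17, 7, 11]
Pivot position: 0

After partitioning with pivot 2, the array becomes [2, 16, 17, 7, 11]. The pivot is placed at index 0. All elements to the left of the pivot are <= 2, and all elements to the right are > 2.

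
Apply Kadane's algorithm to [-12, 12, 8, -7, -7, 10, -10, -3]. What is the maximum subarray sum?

Using Kadane's algorithm on [-12, 12, 8, -7, -7, 10, -10, -3]:

Scanning through the array:
Position 1 (value 12): max_ending_here = 12, max_so_far = 12
Position 2 (value 8): max_ending_here = 20, max_so_far = 20
Position 3 (value -7): max_ending_here = 13, max_so_far = 20
Position 4 (value -7): max_ending_here = 6, max_so_far = 20
Position 5 (value 10): max_ending_here = 16, max_so_far = 20
Position 6 (value -10): max_ending_here = 6, max_so_far = 20
Position 7 (value -3): max_ending_here = 3, max_so_far = 20

Maximum subarray: [12, 8]
Maximum sum: 20

The maximum subarray is [12, 8] with sum 20. This subarray runs from index 1 to index 2.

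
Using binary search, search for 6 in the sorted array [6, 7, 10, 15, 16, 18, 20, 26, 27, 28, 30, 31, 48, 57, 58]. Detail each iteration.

Binary search for 6 in [6, 7, 10, 15, 16, 18, 20, 26, 27, 28, 30, 31, 48, 57, 58]:

lo=0, hi=14, mid=7, arr[mid]=26 -> 26 > 6, search left half
lo=0, hi=6, mid=3, arr[mid]=15 -> 15 > 6, search left half
lo=0, hi=2, mid=1, arr[mid]=7 -> 7 > 6, search left half
lo=0, hi=0, mid=0, arr[mid]=6 -> Found target at index 0!

Binary search finds 6 at index 0 after 4 comparisons. The search repeatedly halves the search space by comparing with the middle element.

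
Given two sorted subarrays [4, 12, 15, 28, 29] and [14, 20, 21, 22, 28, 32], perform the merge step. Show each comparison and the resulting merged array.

Merging process:

Compare 4 vs 14: take 4 from left. Merged: [4]
Compare 12 vs 14: take 12 from left. Merged: [4, 12]
Compare 15 vs 14: take 14 from right. Merged: [4, 12, 14]
Compare 15 vs 20: take 15 from left. Merged: [4, 12, 14, 15]
Compare 28 vs 20: take 20 from right. Merged: [4, 12, 14, 15, 20]
Compare 28 vs 21: take 21 from right. Merged: [4, 12, 14, 15, 20, 21]
Compare 28 vs 22: take 22 from right. Merged: [4, 12, 14, 15, 20, 21, 22]
Compare 28 vs 28: take 28 from left. Merged: [4, 12, 14, 15, 20, 21, 22, 28]
Compare 29 vs 28: take 28 from right. Merged: [4, 12, 14, 15, 20, 21, 22, 28, 28]
Compare 29 vs 32: take 29 from left. Merged: [4, 12, 14, 15, 20, 21, 22, 28, 28, 29]
Append remaining from right: [32]. Merged: [4, 12, 14, 15, 20, 21, 22, 28, 28, 29, 32]

Final merged array: [4, 12, 14, 15, 20, 21, 22, 28, 28, 29, 32]
Total comparisons: 10

The merged array is [4, 12, 14, 15, 20, 21, 22, 28, 28, 29, 32], requiring 10 comparisons. The merge step runs in O(n) time where n is the total number of elements.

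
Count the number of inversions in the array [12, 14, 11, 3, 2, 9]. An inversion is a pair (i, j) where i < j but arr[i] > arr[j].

Finding inversions in [12, 14, 11, 3, 2, 9]:

(0, 2): arr[0]=12 > arr[2]=11
(0, 3): arr[0]=12 > arr[3]=3
(0, 4): arr[0]=12 > arr[4]=2
(0, 5): arr[0]=12 > arr[5]=9
(1, 2): arr[1]=14 > arr[2]=11
(1, 3): arr[1]=14 > arr[3]=3
(1, 4): arr[1]=14 > arr[4]=2
(1, 5): arr[1]=14 > arr[5]=9
(2, 3): arr[2]=11 > arr[3]=3
(2, 4): arr[2]=11 > arr[4]=2
(2, 5): arr[2]=11 > arr[5]=9
(3, 4): arr[3]=3 > arr[4]=2

Total inversions: 12

The array has 12 inversion(s): (0,2), (0,3), (0,4), (0,5), (1,2), (1,3), (1,4), (1,5), (2,3), (2,4), (2,5), (3,4). Each pair (i,j) satisfies i < j and arr[i] > arr[j].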